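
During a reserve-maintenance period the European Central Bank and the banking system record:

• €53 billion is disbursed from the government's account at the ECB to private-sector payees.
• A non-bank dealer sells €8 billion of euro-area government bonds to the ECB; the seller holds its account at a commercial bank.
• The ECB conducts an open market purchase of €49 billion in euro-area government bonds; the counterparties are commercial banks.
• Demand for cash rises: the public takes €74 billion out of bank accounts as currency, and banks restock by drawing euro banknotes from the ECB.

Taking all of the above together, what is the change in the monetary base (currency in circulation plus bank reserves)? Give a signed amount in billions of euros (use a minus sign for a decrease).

Government spending €53 billion: a non-base liability converts back to reserves → +€53B.
Asset purchase (from non-banks) €8 billion: ECB balance sheet expands → +€8B.
OMO purchase (from banks) €49 billion: ECB balance sheet expands → +€49B.
Currency withdrawal €74 billion: just a shift between currency and reserves — both are base money → 0.
Net: 53 + 8 + 49 + 0 = +€110 billion.

+€110 billion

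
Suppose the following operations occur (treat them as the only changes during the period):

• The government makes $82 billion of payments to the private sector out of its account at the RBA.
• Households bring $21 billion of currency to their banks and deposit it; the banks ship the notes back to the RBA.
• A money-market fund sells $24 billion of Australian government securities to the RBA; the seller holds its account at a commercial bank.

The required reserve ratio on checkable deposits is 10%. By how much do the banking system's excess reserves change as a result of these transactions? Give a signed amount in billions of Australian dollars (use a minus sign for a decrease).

+$114.3 billion

Government spending $82 billion: reserves +$82B, deposits +$82B.
Currency deposit $21 billion: reserves +$21B, deposits +$21B.
Asset purchase (from non-banks) $24 billion: reserves +$24B, deposits +$24B.
Totals: Δreserves = +$127B, Δdeposits = +$127B.
Δrequired reserves = 10% × +$127B = +$12.7B.
Δexcess reserves = Δreserves − Δrequired = +$127B − (+$12.7B) = +$114.3 billion.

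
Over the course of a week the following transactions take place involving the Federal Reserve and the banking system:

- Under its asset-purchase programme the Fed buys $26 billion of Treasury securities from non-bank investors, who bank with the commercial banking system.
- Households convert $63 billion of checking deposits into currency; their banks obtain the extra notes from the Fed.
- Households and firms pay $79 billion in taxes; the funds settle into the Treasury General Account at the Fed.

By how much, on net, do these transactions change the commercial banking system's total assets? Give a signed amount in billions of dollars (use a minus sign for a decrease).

Asset purchase (from non-banks) $26 billion: bank balance sheets expand → +$26B.
Currency withdrawal $63 billion: bank balance sheets shrink → −$63B.
Government account inflow $79 billion: bank balance sheets shrink → −$79B.
Net: 26 − 63 − 79 = -$116 billion.

-$116 billion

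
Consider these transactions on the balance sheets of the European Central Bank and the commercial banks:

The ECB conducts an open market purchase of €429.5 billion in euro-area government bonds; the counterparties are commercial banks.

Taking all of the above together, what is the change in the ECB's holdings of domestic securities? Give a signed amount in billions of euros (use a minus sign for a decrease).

ECB balance sheet:
  Assets:      Securities +€429.5B
  Liabilities: Bank reserves +€429.5B
So the change in the ECB's holdings of domestic securities is +€429.5 billion.

+€429.5 billion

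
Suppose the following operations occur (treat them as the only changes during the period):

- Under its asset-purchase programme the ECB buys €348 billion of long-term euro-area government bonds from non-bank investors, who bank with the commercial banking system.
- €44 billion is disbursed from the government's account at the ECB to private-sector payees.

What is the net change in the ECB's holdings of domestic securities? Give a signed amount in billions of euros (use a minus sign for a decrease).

Asset purchase (from non-banks) €348 billion: securities added to the ECB's portfolio → +€348B.
Government spending €44 billion: the ECB's securities portfolio is untouched → 0.
Net: 348 + 0 = +€348 billion.

+€348 billion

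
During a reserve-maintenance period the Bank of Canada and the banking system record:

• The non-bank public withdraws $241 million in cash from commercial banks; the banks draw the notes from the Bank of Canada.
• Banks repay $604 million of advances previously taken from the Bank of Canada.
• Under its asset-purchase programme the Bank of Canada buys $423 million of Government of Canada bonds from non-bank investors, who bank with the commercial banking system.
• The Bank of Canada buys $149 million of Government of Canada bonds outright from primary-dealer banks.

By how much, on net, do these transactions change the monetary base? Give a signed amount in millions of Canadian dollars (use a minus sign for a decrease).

-$32 million

Bank of Canada balance sheet:
  Assets:      Securities +$572M, Loans to banks −$604M
  Liabilities: Bank reserves −$273M, Currency in circulation +$241M
Monetary base = currency + reserves: +$241M + (−$273M) = -$32 million.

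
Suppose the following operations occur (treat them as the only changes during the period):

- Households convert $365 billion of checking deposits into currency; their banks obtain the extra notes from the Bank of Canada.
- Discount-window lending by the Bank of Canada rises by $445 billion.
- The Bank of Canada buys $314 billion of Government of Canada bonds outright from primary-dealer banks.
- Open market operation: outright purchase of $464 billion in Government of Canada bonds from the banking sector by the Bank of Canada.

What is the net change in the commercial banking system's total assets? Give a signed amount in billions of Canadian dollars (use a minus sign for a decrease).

+$80 billion

Currency withdrawal $365 billion: bank balance sheets shrink → −$365B.
Discount-window loan $445 billion: bank balance sheets expand → +$445B.
OMO purchase (from banks) $314 billion: just an asset swap on bank balance sheets → 0.
OMO purchase (from banks) $464 billion: just an asset swap on bank balance sheets → 0.
Net: −365 + 445 + 0 + 0 = +$80 billion.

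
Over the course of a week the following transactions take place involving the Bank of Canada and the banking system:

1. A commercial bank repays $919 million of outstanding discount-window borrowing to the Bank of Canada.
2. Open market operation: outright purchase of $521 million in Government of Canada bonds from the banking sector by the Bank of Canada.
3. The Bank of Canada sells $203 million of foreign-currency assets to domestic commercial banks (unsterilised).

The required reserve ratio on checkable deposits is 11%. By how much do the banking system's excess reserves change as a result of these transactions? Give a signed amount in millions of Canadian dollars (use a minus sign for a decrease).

-$601 million

Discount-window repayment $919 million: reserves −$919M, deposits 0.
OMO purchase (from banks) $521 million: reserves +$521M, deposits 0.
FX sale $203 million: reserves −$203M, deposits 0.
Totals: Δreserves = −$601M, Δdeposits = 0.
Δrequired reserves = 11% × 0 = 0.
Δexcess reserves = Δreserves − Δrequired = −$601M − (0) = -$601 million.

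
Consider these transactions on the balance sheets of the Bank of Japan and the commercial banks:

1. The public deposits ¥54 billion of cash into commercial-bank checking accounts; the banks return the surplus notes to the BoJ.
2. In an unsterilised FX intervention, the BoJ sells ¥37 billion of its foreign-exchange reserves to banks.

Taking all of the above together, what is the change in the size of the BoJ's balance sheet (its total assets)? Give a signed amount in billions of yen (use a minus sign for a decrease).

-¥37 billion

Currency deposit ¥54 billion: only the composition of liabilities changes → 0.
FX sale ¥37 billion: a BoJ asset is shed → −¥37B.
Net: 0 − 37 = -¥37 billion.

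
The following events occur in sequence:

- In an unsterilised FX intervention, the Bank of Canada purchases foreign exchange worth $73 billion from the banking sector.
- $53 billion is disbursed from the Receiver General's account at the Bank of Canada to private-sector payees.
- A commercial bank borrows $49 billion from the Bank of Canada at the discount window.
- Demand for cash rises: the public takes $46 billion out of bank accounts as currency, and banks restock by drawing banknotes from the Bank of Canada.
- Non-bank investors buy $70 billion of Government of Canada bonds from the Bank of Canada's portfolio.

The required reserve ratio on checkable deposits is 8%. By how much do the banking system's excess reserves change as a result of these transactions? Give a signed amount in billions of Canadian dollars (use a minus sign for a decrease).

+$64.04 billion

FX purchase $73 billion: reserves +$73B, deposits 0.
Government spending $53 billion: reserves +$53B, deposits +$53B.
Discount-window loan $49 billion: reserves +$49B, deposits 0.
Currency withdrawal $46 billion: reserves −$46B, deposits −$46B.
Asset sale (to non-banks) $70 billion: reserves −$70B, deposits −$70B.
Totals: Δreserves = +$59B, Δdeposits = −$63B.
Δrequired reserves = 8% × −$63B = −$5.04B.
Δexcess reserves = Δreserves − Δrequired = +$59B − (−$5.04B) = +$64.04 billion.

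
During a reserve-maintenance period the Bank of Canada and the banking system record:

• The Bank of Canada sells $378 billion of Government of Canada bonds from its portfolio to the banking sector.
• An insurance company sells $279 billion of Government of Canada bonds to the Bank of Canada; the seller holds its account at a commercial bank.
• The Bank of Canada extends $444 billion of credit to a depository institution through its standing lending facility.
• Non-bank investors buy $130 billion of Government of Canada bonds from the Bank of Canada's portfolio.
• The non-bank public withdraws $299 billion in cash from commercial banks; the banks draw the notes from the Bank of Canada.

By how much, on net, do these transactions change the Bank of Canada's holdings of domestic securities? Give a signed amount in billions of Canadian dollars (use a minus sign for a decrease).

-$229 billion

OMO sale (to banks) $378 billion: securities removed from the Bank of Canada's portfolio → −$378B.
Asset purchase (from non-banks) $279 billion: securities added to the Bank of Canada's portfolio → +$279B.
Discount-window loan $444 billion: the Bank of Canada's securities portfolio is untouched → 0.
Asset sale (to non-banks) $130 billion: securities removed from the Bank of Canada's portfolio → −$130B.
Currency withdrawal $299 billion: the Bank of Canada's securities portfolio is untouched → 0.
Net: −378 + 279 + 0 − 130 + 0 = -$229 billion.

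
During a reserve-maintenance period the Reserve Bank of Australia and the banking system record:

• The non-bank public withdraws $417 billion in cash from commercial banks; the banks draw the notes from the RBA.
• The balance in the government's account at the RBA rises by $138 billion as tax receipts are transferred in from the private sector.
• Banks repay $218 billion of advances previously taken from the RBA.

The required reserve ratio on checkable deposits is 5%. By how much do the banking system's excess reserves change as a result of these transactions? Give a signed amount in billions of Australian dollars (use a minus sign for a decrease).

Currency withdrawal $417 billion: reserves −$417B, deposits −$417B.
Government account inflow $138 billion: reserves −$138B, deposits −$138B.
Discount-window repayment $218 billion: reserves −$218B, deposits 0.
Totals: Δreserves = −$773B, Δdeposits = −$555B.
Δrequired reserves = 5% × −$555B = −$27.75B.
Δexcess reserves = Δreserves − Δrequired = −$773B − (−$27.75B) = -$745.25 billion.

-$745.25 billion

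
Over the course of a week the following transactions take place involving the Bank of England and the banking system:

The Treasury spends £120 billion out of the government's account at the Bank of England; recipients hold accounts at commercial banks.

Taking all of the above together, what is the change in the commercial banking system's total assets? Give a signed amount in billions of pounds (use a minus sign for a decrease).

+£120 billion

Government spending £120 billion: bank balance sheets expand → +£120B.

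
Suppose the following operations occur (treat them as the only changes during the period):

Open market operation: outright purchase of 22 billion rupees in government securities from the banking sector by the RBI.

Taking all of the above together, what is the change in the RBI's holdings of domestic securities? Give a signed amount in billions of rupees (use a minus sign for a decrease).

OMO purchase (from banks) 22 billion rupees: securities added to the RBI's portfolio → +22B.

+22 billion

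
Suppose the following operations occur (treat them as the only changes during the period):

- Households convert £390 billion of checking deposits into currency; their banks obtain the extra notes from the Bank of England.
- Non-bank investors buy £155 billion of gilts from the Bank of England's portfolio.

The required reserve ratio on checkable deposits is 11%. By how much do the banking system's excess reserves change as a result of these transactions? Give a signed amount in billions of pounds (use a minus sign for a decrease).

-£485.05 billion

Currency withdrawal £390 billion: reserves −£390B, deposits −£390B.
Asset sale (to non-banks) £155 billion: reserves −£155B, deposits −£155B.
Totals: Δreserves = −£545B, Δdeposits = −£545B.
Δrequired reserves = 11% × −£545B = −£59.95B.
Δexcess reserves = Δreserves − Δrequired = −£545B − (−£59.95B) = -£485.05 billion.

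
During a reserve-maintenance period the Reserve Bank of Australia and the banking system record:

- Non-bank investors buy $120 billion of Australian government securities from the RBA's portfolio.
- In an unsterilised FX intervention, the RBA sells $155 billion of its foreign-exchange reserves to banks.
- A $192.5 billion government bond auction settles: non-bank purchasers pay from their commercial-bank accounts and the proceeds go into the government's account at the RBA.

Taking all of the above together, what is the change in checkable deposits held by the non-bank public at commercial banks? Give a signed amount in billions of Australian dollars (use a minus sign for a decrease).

Asset sale (to non-banks) $120 billion: non-bank counterparties' bank balances fall → −$120B.
FX sale $155 billion: the counterparty is a bank, so public deposits are unchanged → 0.
Government account inflow $192.5 billion: non-bank counterparties' bank balances fall → −$192.5B.
Net: −120 + 0 − 192.5 = -$312.5 billion.

-$312.5 billion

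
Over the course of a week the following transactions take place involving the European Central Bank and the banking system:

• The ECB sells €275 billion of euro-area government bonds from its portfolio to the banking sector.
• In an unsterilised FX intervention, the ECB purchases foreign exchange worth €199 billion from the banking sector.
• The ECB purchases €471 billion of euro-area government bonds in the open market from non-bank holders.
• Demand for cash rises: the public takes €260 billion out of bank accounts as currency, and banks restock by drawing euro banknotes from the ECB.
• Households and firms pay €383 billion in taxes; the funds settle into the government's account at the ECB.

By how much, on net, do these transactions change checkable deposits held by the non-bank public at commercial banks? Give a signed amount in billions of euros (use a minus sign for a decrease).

-€172 billion

OMO sale (to banks) €275 billion: the counterparty is a bank, so public deposits are unchanged → 0.
FX purchase €199 billion: the counterparty is a bank, so public deposits are unchanged → 0.
Asset purchase (from non-banks) €471 billion: non-bank counterparties' bank balances rise → +€471B.
Currency withdrawal €260 billion: non-bank counterparties' bank balances fall → −€260B.
Government account inflow €383 billion: non-bank counterparties' bank balances fall → −€383B.
Net: 0 + 0 + 471 − 260 − 383 = -€172 billion.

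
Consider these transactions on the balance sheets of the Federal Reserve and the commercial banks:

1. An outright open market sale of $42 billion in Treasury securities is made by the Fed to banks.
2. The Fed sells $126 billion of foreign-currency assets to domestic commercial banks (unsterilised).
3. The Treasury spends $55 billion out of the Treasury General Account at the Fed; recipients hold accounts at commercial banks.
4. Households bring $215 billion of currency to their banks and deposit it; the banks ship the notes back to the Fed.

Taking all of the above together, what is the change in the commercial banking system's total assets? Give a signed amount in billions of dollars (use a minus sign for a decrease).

Fed balance sheet:
  Assets:      Securities −$42B, Foreign assets −$126B
  Liabilities: Bank reserves +$102B, Currency in circulation −$215B, Government deposits −$55B
Commercial banking system:
  Assets:      Reserves at CB +$102B, Securities +$42B, Foreign assets +$126B
  Liabilities: Checkable deposits +$270B
Change in total bank assets = +$270 billion.

+$270 billion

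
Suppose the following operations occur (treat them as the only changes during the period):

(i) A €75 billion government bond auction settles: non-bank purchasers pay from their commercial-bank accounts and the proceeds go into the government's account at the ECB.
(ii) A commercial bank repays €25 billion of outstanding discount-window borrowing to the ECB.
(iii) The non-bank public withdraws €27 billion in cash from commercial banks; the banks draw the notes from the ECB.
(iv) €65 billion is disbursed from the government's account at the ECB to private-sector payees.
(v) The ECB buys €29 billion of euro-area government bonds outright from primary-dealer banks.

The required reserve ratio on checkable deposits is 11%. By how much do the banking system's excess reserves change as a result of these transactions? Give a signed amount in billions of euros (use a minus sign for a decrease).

Government account inflow €75 billion: reserves −€75B, deposits −€75B.
Discount-window repayment €25 billion: reserves −€25B, deposits 0.
Currency withdrawal €27 billion: reserves −€27B, deposits −€27B.
Government spending €65 billion: reserves +€65B, deposits +€65B.
OMO purchase (from banks) €29 billion: reserves +€29B, deposits 0.
Totals: Δreserves = −€33B, Δdeposits = −€37B.
Δrequired reserves = 11% × −€37B = −€4.07B.
Δexcess reserves = Δreserves − Δrequired = −€33B − (−€4.07B) = -€28.93 billion.

-€28.93 billion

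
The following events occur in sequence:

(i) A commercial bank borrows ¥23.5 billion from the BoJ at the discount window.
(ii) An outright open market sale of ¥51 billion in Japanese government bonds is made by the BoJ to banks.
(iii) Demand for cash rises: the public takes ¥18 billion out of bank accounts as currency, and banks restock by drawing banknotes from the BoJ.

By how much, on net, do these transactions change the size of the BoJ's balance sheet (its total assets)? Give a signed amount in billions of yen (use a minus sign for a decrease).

BoJ balance sheet:
  Assets:      Securities −¥51B, Loans to banks +¥23.5B
  Liabilities: Bank reserves −¥45.5B, Currency in circulation +¥18B
Change in total BoJ assets = -¥27.5 billion.

-¥27.5 billion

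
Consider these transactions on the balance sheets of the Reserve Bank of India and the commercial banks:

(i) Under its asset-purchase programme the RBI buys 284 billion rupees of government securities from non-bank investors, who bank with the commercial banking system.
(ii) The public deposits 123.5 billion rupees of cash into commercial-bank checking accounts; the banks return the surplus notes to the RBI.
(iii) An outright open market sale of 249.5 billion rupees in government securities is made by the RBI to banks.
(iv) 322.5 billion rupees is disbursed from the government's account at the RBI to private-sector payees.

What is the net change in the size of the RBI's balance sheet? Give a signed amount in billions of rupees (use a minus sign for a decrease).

+34.5 billion

Asset purchase (from non-banks) 284 billion rupees: an RBI asset is acquired → +284B.
Currency deposit 123.5 billion rupees: only the composition of liabilities changes → 0.
OMO sale (to banks) 249.5 billion rupees: an RBI asset is shed → −249.5B.
Government spending 322.5 billion rupees: only the composition of liabilities changes → 0.
Net: 284 + 0 − 249.5 + 0 = +34.5 billion.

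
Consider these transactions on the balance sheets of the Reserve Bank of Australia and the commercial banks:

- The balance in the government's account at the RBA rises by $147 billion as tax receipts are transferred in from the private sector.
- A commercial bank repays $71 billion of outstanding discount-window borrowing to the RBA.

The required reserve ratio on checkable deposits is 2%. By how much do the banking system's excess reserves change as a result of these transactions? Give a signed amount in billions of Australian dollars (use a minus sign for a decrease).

-$215.06 billion

Government account inflow $147 billion: reserves −$147B, deposits −$147B.
Discount-window repayment $71 billion: reserves −$71B, deposits 0.
Totals: Δreserves = −$218B, Δdeposits = −$147B.
Δrequired reserves = 2% × −$147B = −$2.94B.
Δexcess reserves = Δreserves − Δrequired = −$218B − (−$2.94B) = -$215.06 billion.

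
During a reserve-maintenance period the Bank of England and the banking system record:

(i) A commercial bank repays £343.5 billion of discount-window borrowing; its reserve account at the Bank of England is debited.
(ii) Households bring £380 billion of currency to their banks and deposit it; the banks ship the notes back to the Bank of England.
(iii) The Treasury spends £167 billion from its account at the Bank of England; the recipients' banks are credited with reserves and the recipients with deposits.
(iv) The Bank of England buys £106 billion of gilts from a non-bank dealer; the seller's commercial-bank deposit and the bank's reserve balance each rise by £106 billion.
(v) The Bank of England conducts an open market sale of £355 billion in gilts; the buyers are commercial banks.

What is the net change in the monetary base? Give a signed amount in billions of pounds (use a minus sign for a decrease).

-£425.5 billion

Discount-window repayment £343.5 billion: Bank of England balance sheet contracts → −£343.5B.
Currency deposit £380 billion: just a shift between currency and reserves — both are base money → 0.
Government spending £167 billion: a non-base liability converts back to reserves → +£167B.
Asset purchase (from non-banks) £106 billion: Bank of England balance sheet expands → +£106B.
OMO sale (to banks) £355 billion: Bank of England balance sheet contracts → −£355B.
Net: −343.5 + 0 + 167 + 106 − 355 = -£425.5 billion.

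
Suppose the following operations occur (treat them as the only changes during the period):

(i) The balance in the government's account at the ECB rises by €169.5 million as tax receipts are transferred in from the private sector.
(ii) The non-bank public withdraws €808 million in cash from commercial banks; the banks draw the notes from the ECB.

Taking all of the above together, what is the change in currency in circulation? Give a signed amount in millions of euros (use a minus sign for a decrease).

Government account inflow €169.5 million: no currency enters or leaves circulation → 0.
Currency withdrawal €808 million: notes leave the central bank → +€808M.
Net: 0 + 808 = +€808 million.

+€808 million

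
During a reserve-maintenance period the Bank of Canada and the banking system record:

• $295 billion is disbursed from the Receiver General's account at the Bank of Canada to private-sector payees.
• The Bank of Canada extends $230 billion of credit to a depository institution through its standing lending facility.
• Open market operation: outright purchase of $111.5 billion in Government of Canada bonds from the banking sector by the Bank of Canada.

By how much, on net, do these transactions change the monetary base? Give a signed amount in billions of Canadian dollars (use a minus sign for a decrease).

Bank of Canada balance sheet:
  Assets:      Securities +$111.5B, Loans to banks +$230B
  Liabilities: Bank reserves +$636.5B, Government deposits −$295B
Commercial banking system:
  Assets:      Reserves at CB +$636.5B, Securities −$111.5B
  Liabilities: Checkable deposits +$295B, Borrowings from CB +$230B
Monetary base = currency + reserves: 0 + (+$636.5B) = +$636.5 billion.

+$636.5 billion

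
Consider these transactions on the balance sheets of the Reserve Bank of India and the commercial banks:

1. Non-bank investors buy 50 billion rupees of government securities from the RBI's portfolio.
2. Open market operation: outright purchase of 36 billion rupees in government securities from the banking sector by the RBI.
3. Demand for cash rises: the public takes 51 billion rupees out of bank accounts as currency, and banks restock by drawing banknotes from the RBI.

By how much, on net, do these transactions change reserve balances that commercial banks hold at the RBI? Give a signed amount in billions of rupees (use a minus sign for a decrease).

Asset sale (to non-banks) 50 billion rupees: the non-bank buyers' banks settle from reserves → −50B.
OMO purchase (from banks) 36 billion rupees: the RBI pays by crediting reserve accounts → +36B.
Currency withdrawal 51 billion rupees: banks swap reserves for currency → −51B.
Net: −50 + 36 − 51 = -65 billion.

-65 billion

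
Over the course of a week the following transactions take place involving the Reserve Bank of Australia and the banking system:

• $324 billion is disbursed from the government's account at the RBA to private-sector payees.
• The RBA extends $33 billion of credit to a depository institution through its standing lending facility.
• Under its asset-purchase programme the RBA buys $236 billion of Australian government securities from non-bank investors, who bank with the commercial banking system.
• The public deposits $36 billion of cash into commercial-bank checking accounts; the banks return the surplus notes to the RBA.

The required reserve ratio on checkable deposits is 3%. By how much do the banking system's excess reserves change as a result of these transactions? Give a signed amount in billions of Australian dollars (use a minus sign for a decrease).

Government spending $324 billion: reserves +$324B, deposits +$324B.
Discount-window loan $33 billion: reserves +$33B, deposits 0.
Asset purchase (from non-banks) $236 billion: reserves +$236B, deposits +$236B.
Currency deposit $36 billion: reserves +$36B, deposits +$36B.
Totals: Δreserves = +$629B, Δdeposits = +$596B.
Δrequired reserves = 3% × +$596B = +$17.88B.
Δexcess reserves = Δreserves − Δrequired = +$629B − (+$17.88B) = +$611.12 billion.

+$611.12 billion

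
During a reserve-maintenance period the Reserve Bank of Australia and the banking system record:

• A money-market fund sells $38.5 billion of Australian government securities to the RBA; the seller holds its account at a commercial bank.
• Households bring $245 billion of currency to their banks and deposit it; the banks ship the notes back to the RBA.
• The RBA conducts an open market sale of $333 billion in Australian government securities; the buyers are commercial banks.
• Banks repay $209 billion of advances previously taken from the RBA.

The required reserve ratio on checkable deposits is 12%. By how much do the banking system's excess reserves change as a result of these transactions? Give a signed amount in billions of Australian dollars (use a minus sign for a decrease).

Asset purchase (from non-banks) $38.5 billion: reserves +$38.5B, deposits +$38.5B.
Currency deposit $245 billion: reserves +$245B, deposits +$245B.
OMO sale (to banks) $333 billion: reserves −$333B, deposits 0.
Discount-window repayment $209 billion: reserves −$209B, deposits 0.
Totals: Δreserves = −$258.5B, Δdeposits = +$283.5B.
Δrequired reserves = 12% × +$283.5B = +$34.02B.
Δexcess reserves = Δreserves − Δrequired = −$258.5B − (+$34.02B) = -$292.52 billion.

-$292.52 billion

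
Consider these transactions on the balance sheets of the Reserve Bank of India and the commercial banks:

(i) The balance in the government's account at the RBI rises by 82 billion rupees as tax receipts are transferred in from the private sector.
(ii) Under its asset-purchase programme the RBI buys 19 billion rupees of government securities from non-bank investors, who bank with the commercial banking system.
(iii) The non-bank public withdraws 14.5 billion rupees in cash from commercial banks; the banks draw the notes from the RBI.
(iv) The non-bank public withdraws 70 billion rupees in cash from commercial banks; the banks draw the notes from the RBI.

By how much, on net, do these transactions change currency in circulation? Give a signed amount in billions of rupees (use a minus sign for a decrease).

+84.5 billion

Government account inflow 82 billion rupees: no currency enters or leaves circulation → 0.
Asset purchase (from non-banks) 19 billion rupees: no currency enters or leaves circulation → 0.
Currency withdrawal 14.5 billion rupees: notes leave the central bank → +14.5B.
Currency withdrawal 70 billion rupees: notes leave the central bank → +70B.
Net: 0 + 0 + 14.5 + 70 = +84.5 billion.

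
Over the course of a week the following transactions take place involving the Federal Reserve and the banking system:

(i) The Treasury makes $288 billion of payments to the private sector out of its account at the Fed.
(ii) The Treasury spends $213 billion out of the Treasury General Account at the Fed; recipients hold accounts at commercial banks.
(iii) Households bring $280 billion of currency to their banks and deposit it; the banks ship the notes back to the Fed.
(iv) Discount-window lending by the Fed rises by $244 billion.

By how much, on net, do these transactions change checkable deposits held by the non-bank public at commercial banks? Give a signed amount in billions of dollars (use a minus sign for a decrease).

+$781 billion

Government spending $288 billion: non-bank counterparties' bank balances rise → +$288B.
Government spending $213 billion: non-bank counterparties' bank balances rise → +$213B.
Currency deposit $280 billion: non-bank counterparties' bank balances rise → +$280B.
Discount-window loan $244 billion: the counterparty is a bank, so public deposits are unchanged → 0.
Net: 288 + 213 + 280 + 0 = +$781 billion.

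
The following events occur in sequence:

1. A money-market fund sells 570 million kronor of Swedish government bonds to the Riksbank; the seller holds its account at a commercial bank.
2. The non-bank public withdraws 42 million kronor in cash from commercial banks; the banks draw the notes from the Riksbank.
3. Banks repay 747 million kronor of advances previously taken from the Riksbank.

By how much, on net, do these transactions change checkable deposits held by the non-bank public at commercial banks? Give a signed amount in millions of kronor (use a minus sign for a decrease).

Riksbank balance sheet:
  Assets:      Securities +570M, Loans to banks −747M
  Liabilities: Bank reserves −219M, Currency in circulation +42M
Commercial banking system:
  Assets:      Reserves at CB −219M
  Liabilities: Checkable deposits +528M, Borrowings from CB −747M
So the change in checkable deposits held by the non-bank public at commercial banks is +528 million.

+528 million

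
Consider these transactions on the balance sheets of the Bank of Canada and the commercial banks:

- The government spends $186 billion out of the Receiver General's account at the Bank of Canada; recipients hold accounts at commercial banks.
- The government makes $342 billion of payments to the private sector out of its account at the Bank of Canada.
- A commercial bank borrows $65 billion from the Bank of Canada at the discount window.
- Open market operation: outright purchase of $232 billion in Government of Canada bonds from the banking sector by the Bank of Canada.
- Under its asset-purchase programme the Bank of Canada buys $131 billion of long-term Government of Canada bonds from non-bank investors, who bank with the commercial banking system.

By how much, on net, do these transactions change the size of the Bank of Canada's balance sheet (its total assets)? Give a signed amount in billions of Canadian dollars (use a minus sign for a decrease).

Government spending $186 billion: only the composition of liabilities changes → 0.
Government spending $342 billion: only the composition of liabilities changes → 0.
Discount-window loan $65 billion: a Bank of Canada asset is acquired → +$65B.
OMO purchase (from banks) $232 billion: a Bank of Canada asset is acquired → +$232B.
Asset purchase (from non-banks) $131 billion: a Bank of Canada asset is acquired → +$131B.
Net: 0 + 0 + 65 + 232 + 131 = +$428 billion.

+$428 billion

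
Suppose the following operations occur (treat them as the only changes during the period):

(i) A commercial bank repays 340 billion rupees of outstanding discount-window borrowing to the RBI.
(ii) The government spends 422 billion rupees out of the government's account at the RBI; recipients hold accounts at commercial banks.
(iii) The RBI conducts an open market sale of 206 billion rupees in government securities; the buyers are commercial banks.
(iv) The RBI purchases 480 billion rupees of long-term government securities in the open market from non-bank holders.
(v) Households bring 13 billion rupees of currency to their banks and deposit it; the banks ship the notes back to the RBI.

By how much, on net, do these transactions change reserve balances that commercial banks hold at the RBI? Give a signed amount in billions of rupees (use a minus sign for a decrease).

+369 billion

RBI balance sheet:
  Assets:      Securities +274B, Loans to banks −340B
  Liabilities: Bank reserves +369B, Currency in circulation −13B, Government deposits −422B
Commercial banking system:
  Assets:      Reserves at CB +369B, Securities +206B
  Liabilities: Checkable deposits +915B, Borrowings from CB −340B
So the change in reserve balances that commercial banks hold at the RBI is +369 billion.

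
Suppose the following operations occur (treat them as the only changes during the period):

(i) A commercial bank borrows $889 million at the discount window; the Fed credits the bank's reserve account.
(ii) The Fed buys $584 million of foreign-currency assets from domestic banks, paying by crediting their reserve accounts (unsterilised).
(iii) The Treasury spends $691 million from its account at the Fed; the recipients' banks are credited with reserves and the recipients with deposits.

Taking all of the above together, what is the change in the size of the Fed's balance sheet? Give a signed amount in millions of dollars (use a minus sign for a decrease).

Fed balance sheet:
  Assets:      Loans to banks +$889M, Foreign assets +$584M
  Liabilities: Bank reserves +$2164M, Government deposits −$691M
Commercial banking system:
  Assets:      Reserves at CB +$2164M, Foreign assets −$584M
  Liabilities: Checkable deposits +$691M, Borrowings from CB +$889M
Change in total Fed assets = +$1473 million.

+$1473 million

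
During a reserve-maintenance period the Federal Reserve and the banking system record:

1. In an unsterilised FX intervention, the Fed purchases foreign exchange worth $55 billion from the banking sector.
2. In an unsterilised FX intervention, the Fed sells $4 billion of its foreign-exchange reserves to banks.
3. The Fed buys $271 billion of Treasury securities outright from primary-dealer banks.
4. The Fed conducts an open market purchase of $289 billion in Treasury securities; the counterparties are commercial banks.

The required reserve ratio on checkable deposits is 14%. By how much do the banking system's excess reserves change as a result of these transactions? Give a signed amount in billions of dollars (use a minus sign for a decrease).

+$611 billion

FX purchase $55 billion: reserves +$55B, deposits 0.
FX sale $4 billion: reserves −$4B, deposits 0.
OMO purchase (from banks) $271 billion: reserves +$271B, deposits 0.
OMO purchase (from banks) $289 billion: reserves +$289B, deposits 0.
Totals: Δreserves = +$611B, Δdeposits = 0.
Δrequired reserves = 14% × 0 = 0.
Δexcess reserves = Δreserves − Δrequired = +$611B − (0) = +$611 billion.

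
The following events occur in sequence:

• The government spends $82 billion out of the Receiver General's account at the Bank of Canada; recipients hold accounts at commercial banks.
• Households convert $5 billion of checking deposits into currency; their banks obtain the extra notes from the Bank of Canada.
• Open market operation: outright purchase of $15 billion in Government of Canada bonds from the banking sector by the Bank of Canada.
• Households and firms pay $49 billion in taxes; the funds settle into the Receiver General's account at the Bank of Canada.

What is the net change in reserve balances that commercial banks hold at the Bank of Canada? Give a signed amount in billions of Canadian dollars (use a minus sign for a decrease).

+$43 billion

Bank of Canada balance sheet:
  Assets:      Securities +$15B
  Liabilities: Bank reserves +$43B, Currency in circulation +$5B, Government deposits −$33B
Commercial banking system:
  Assets:      Reserves at CB +$43B, Securities −$15B
  Liabilities: Checkable deposits +$28B
So the change in reserve balances that commercial banks hold at the Bank of Canada is +$43 billion.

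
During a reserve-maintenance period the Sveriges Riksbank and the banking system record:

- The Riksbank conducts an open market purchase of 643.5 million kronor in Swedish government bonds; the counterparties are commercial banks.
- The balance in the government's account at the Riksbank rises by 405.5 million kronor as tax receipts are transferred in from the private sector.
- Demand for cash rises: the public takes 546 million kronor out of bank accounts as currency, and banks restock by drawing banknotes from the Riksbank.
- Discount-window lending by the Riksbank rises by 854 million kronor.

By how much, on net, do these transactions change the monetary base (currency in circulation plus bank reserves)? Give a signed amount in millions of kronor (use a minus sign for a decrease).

OMO purchase (from banks) 643.5 million kronor: Riksbank balance sheet expands → +643.5M.
Government account inflow 405.5 million kronor: reserves shift to a non-base liability → −405.5M.
Currency withdrawal 546 million kronor: just a shift between currency and reserves — both are base money → 0.
Discount-window loan 854 million kronor: Riksbank balance sheet expands → +854M.
Net: 643.5 − 405.5 + 0 + 854 = +1092 million.

+1092 million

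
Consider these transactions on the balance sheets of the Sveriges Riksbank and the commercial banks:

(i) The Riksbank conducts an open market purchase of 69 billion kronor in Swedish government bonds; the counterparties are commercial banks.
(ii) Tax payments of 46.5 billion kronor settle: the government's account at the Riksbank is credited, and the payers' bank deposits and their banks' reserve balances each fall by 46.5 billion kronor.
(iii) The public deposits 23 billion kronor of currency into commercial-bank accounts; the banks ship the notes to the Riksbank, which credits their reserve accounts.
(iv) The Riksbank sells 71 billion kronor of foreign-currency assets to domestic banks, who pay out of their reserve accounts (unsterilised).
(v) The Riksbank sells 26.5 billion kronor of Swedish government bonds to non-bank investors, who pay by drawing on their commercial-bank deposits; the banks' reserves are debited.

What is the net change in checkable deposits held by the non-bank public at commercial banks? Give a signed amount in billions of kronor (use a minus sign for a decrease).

OMO purchase (from banks) 69 billion kronor: the counterparty is a bank, so public deposits are unchanged → 0.
Government account inflow 46.5 billion kronor: non-bank counterparties' bank balances fall → −46.5B.
Currency deposit 23 billion kronor: non-bank counterparties' bank balances rise → +23B.
FX sale 71 billion kronor: the counterparty is a bank, so public deposits are unchanged → 0.
Asset sale (to non-banks) 26.5 billion kronor: non-bank counterparties' bank balances fall → −26.5B.
Net: 0 − 46.5 + 23 + 0 − 26.5 = -50 billion.

-50 billion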